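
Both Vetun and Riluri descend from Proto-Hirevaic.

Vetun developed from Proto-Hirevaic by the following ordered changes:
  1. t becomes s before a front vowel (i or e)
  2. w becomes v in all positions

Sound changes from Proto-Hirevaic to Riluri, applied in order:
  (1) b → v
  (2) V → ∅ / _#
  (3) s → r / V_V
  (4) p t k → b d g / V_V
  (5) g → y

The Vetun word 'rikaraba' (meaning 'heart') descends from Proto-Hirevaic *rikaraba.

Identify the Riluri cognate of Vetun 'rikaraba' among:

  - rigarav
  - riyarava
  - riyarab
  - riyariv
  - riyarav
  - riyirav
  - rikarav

Riluri: *rikaraba > rikarava > rikarav > rigarav > riyarav  (by unconditioned shift, apocope, intervocalic voicing, unconditioned shift)
The other candidates each miss or misapply at least one Riluri change.

riyarav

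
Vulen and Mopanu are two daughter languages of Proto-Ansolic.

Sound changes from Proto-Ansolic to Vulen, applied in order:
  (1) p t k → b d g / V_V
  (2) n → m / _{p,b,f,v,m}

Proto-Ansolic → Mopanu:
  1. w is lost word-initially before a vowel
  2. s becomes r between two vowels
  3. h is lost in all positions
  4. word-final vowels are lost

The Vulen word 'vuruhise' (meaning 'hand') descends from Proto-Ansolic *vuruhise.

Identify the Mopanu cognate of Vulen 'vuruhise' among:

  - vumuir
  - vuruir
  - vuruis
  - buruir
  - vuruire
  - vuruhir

vuruir

Mopanu: *vuruhise > vuruhire > vuruire > vuruir  (by rhotacism, h-loss, apocope)
The other candidates each miss or misapply at least one Mopanu change.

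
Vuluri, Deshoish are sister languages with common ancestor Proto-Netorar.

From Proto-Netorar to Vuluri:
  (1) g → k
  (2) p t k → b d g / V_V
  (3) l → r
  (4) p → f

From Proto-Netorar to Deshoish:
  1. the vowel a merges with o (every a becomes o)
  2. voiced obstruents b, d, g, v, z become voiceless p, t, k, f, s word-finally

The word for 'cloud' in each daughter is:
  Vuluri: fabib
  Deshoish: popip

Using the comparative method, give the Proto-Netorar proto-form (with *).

*papib

Position 1: Vuluri has f, Deshoish has p. Taking the neighbouring segments as reconstructed: Vuluri f could go back to *p or *f; Deshoish p can only go back to *p — the one source consistent with every daughter is *p.
Position 3: Vuluri has b, Deshoish has p. Taking the neighbouring segments as reconstructed: Vuluri b could go back to *p or *b; Deshoish p can only go back to *p — the one source consistent with every daughter is *p.
Verify the candidate proto-form against each daughter:
Vuluri: *papib > pabib > fabib  (by intervocalic voicing, unconditioned shift)
Deshoish: start from *papib.
  rule 1 (vowel merger): papib → popib
  rule 2 (final devoicing): popib → popip
  ⇒ Deshoish popip
No other proto-form is consistent with every reflex, so the reconstruction is *papib.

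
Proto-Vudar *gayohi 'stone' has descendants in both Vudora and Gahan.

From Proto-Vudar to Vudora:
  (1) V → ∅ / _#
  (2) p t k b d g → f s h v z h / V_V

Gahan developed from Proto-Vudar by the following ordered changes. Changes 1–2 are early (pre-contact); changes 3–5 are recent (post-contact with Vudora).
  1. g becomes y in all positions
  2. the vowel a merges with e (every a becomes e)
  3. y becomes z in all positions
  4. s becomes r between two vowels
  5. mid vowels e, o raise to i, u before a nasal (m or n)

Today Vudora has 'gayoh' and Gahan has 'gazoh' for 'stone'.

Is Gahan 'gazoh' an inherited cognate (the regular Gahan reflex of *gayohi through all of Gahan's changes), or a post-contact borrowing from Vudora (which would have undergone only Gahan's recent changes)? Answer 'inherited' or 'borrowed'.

borrowed

If inherited, *gayohi would pass through all of Gahan's changes:
Gahan: start from *gayohi.
  rule 1 (unconditioned shift): gayohi → yayohi
  rule 2 (vowel merger): yayohi → yeyohi
  rule 3 (unconditioned shift): yeyohi → zezohi
  rule 4: no change — zezohi
  rule 5: no change — zezohi
  ⇒ Gahan zezohi
If borrowed from Vudora 'gayoh' after the early changes, it would undergo only the recent ones:
  rule 3 (unconditioned shift): gayoh → gazoh
  rule 4 (rhotacism): no change (gazoh)
  rule 5 (pre-nasal raising): no change (gazoh)
  ⇒ as a loan: gazoh
Gahan 'gazoh' matches the loan outcome 'gazoh', not the inherited 'zezohi' — it skipped the early Gahan changes, so it was borrowed from Vudora.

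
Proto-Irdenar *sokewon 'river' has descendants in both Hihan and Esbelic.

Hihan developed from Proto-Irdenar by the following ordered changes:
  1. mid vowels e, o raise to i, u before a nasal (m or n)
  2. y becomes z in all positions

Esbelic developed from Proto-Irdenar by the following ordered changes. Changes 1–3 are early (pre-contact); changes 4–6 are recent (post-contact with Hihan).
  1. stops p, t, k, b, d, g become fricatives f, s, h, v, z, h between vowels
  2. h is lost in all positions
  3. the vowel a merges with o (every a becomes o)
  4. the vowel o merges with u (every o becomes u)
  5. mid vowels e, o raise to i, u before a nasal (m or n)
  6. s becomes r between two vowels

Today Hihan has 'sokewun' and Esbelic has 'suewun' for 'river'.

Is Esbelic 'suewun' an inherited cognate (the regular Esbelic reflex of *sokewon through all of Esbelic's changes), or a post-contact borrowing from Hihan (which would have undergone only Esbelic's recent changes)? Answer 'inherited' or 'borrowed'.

inherited

If inherited, *sokewon would pass through all of Esbelic's changes:
Esbelic: start from *sokewon.
  rule 1 (intervocalic lenition): sokewon → sohewon
  rule 2 (h-loss): sohewon → soewon
  rule 3: no change — soewon
  rule 4 (vowel merger): soewon → suewun
  rule 5: no change — suewun
  rule 6: no change — suewun
  ⇒ Esbelic suewun
If borrowed from Hihan 'sokewun' after the early changes, it would undergo only the recent ones:
  rule 4 (vowel merger): sokewun → sukewun
  rule 5 (pre-nasal raising): no change (sukewun)
  rule 6 (rhotacism): no change (sukewun)
  ⇒ as a loan: sukewun
Esbelic 'suewun' matches the inherited outcome exactly, so it is an inherited cognate, not a loan.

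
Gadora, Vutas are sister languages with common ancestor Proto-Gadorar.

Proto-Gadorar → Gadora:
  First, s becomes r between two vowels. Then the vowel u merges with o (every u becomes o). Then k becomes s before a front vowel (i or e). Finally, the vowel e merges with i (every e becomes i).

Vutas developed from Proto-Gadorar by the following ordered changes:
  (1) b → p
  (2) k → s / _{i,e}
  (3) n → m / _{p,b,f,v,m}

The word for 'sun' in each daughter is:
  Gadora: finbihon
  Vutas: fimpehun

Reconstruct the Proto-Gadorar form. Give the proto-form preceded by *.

*finbehun

Position 7: Gadora has o, Vutas has u. Vutas preserves u here (none of its changes turn any other segment into u), so the proto-segment is *u.
Position 4: Gadora has b, Vutas has p. Gadora preserves b here (none of its changes turn any other segment into b), so the proto-segment is *b.
This points to *finbehun. Verify forward in each daughter:
Gadora: *finbehun
  finbehun (rule 1 does not apply)
  finbehun → finbehon   [vowel merger]
  finbehon (rule 3 does not apply)
  finbehon → finbihon   [vowel merger]
  giving Gadora finbihon.
Vutas: *finbehun > finpehun > fimpehun  (by unconditioned shift, nasal place assimilation)
*finbehun is the unique common source.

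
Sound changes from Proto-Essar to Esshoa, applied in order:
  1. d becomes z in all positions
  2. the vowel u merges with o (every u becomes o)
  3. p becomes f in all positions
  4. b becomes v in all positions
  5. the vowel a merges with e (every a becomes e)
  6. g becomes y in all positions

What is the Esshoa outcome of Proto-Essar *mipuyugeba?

Esshoa: *mipuyugeba > mipoyogeba > mifoyogeba > mifoyogeva > mifoyogeve > mifoyoyeve  (by vowel merger, unconditioned shift, unconditioned shift, vowel merger, unconditioned shift)

mifoyoyeve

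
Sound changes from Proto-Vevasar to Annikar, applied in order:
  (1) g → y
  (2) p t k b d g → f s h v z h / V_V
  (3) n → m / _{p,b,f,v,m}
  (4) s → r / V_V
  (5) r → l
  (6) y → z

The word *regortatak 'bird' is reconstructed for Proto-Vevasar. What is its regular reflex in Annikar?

lezoltalak

Annikar: *regortatak
  regortatak → reyortatak   [unconditioned shift]
  reyortatak → reyortasak   [intervocalic lenition]
  reyortasak (rule 3 does not apply)
  reyortasak → reyortarak   [rhotacism]
  reyortarak → leyoltalak   [unconditioned shift]
  leyoltalak → lezoltalak   [unconditioned shift]
  giving Annikar lezoltalak.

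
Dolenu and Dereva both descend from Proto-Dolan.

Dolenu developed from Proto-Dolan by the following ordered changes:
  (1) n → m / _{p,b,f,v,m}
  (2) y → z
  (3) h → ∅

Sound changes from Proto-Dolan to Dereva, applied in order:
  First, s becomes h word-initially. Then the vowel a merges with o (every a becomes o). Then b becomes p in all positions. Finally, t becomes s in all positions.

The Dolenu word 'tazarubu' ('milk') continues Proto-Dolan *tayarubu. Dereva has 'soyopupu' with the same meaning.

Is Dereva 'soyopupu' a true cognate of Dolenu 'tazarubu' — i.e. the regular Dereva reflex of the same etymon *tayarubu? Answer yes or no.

no

Derive the expected Dereva reflex of *tayarubu:
Dereva: start from *tayarubu.
  rule 1: no change — tayarubu
  rule 2 (vowel merger): tayarubu → toyorubu
  rule 3 (unconditioned shift): toyorubu → toyorupu
  rule 4 (unconditioned shift): toyorupu → soyorupu
  ⇒ Dereva soyorupu
The regular Dereva reflex would be 'soyorupu', but the attested form is 'soyopupu'. The correspondence is irregular, so they are not cognates (the Dereva form has a different source).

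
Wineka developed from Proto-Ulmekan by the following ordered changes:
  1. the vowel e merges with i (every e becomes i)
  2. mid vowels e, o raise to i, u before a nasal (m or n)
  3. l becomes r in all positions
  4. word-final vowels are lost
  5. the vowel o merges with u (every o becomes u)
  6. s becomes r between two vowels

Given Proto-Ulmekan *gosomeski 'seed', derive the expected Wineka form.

gurumisk

Wineka: *gosomeski
  gosomeski → gosomiski   [vowel merger]
  gosomiski → gosumiski   [pre-nasal raising]
  gosumiski (rule 3 does not apply)
  gosumiski → gosumisk   [apocope]
  gosumisk → gusumisk   [vowel merger]
  gusumisk → gurumisk   [rhotacism]
  giving Wineka gurumisk.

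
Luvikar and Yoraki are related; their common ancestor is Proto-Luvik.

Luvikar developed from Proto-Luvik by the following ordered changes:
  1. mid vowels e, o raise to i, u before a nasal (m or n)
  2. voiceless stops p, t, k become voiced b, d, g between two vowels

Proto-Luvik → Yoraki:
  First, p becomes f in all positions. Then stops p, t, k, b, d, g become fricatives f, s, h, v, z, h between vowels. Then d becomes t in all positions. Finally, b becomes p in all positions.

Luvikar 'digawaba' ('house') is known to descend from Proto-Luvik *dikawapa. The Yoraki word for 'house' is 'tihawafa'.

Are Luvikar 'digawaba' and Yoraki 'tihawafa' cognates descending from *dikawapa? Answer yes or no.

yes

Derive the expected Yoraki reflex of *dikawapa:
Yoraki: *dikawapa
  dikawapa → dikawafa   [unconditioned shift]
  dikawafa → dihawafa   [intervocalic lenition]
  dihawafa → tihawafa   [unconditioned shift]
  tihawafa (rule 4 does not apply)
  giving Yoraki tihawafa.
Yoraki 'tihawafa' matches the regular reflex exactly, so the pair is cognate.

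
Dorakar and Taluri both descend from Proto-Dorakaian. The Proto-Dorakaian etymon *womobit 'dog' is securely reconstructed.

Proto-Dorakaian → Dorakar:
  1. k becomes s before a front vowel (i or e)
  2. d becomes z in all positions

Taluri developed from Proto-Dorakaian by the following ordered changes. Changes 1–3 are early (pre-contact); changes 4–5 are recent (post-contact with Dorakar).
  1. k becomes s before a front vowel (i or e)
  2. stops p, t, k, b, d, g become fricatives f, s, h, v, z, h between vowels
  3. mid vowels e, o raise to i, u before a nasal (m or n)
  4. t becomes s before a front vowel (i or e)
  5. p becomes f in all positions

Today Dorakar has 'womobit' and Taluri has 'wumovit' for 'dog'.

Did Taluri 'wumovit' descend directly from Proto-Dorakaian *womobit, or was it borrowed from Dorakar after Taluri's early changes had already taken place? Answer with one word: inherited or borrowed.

inherited

If inherited, *womobit would pass through all of Taluri's changes:
Taluri: *womobit > womovit > wumovit  (by intervocalic lenition, pre-nasal raising)
If borrowed from Dorakar 'womobit' after the early changes, it would undergo only the recent ones:
  rule 4 (palatalisation): no change (womobit)
  rule 5 (unconditioned shift): no change (womobit)
  ⇒ as a loan: womobit
Taluri 'wumovit' matches the inherited outcome exactly, so it is an inherited cognate, not a loan.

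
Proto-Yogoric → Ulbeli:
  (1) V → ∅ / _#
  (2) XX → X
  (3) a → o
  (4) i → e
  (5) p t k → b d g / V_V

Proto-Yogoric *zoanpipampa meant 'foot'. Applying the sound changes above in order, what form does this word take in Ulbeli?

zoonpebomp

Ulbeli: *zoanpipampa
  zoanpipampa → zoanpipamp   [apocope]
  zoanpipamp (rule 2 does not apply)
  zoanpipamp → zoonpipomp   [vowel merger]
  zoonpipomp → zoonpepomp   [vowel merger]
  zoonpepomp → zoonpebomp   [intervocalic voicing]
  giving Ulbeli zoonpebomp.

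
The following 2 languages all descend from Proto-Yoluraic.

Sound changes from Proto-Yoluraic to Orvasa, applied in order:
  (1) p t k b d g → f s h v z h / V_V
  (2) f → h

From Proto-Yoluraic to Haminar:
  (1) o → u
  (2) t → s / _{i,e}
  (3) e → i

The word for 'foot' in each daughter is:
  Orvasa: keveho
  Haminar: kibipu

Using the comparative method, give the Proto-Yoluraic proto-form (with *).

*kebepo

Position 4: Orvasa has e, Haminar has i. Orvasa preserves e here (none of its changes turn any other segment into e), so the proto-segment is *e.
Position 2: Orvasa has e, Haminar has i. Orvasa preserves e here (none of its changes turn any other segment into e), so the proto-segment is *e.
Position 3: Orvasa has v, Haminar has b. Haminar preserves b here (none of its changes turn any other segment into b), so the proto-segment is *b.
Continuing position by position gives *kebepo; check it forward:
Orvasa: start from *kebepo.
  rule 1 (intervocalic lenition): kebepo → kevefo
  rule 2 (unconditioned shift): kevefo → keveho
  ⇒ Orvasa keveho
Haminar: *kebepo
  kebepo → kebepu   [vowel merger]
  kebepu (rule 2 does not apply)
  kebepu → kibipu   [vowel merger]
  giving Haminar kibipu.
Only *kebepo yields all of Orvasa keveho, Haminar kibipu.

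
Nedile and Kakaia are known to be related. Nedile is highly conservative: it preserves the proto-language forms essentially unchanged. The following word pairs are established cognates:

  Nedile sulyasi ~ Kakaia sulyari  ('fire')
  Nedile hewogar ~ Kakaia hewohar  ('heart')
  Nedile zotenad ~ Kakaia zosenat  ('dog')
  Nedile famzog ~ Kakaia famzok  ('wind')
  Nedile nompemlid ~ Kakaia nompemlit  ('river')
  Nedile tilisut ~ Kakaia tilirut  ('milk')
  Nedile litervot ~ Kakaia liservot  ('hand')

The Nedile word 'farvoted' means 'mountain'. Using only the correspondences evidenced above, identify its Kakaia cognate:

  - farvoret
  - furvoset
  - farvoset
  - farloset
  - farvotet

farvoset

zotenad ~ zosenat, litervot ~ liservot — Nedile t corresponds to Kakaia s between vowels (before a front vowel).
zotenad ~ zosenat, nompemlid ~ nompemlit — Nedile d corresponds to Kakaia t word-finally.
Applying these to Nedile 'farvoted':
  farvoted → farvosed   (t→s between vowels (before a front vowel))
  farvosed → farvoset   (d→t word-finally)
So the Kakaia cognate is 'farvoset'.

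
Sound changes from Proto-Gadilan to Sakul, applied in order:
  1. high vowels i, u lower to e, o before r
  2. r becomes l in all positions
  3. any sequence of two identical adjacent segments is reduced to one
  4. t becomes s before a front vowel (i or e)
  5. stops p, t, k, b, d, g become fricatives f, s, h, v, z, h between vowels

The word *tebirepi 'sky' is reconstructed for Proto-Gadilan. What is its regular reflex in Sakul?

sevelefi

Sakul: *tebirepi
  tebirepi → teberepi   [pre-rhotic lowering]
  teberepi → tebelepi   [unconditioned shift]
  tebelepi (rule 3 does not apply)
  tebelepi → sebelepi   [palatalisation]
  sebelepi → sevelefi   [intervocalic lenition]
  giving Sakul sevelefi.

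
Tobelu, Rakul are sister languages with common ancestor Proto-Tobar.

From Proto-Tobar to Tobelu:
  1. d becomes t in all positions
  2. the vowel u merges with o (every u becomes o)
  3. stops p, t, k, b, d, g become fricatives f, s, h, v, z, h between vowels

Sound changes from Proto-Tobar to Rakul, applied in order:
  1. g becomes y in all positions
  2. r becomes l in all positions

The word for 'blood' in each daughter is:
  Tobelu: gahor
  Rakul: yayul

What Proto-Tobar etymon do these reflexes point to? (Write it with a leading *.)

*gagur

Position 1: Tobelu has g, Rakul has y. Tobelu preserves g here (none of its changes turn any other segment into g), so the proto-segment is *g.
Position 3: Tobelu has h, Rakul has y. Taking the neighbouring segments as reconstructed: Tobelu h could go back to *k or *g or *h; Rakul y could go back to *g or *y — the one source consistent with every daughter is *g.
Verify the candidate proto-form against each daughter:
Tobelu: start from *gagur.
  rule 1: no change — gagur
  rule 2 (vowel merger): gagur → gagor
  rule 3 (intervocalic lenition): gagor → gahor
  ⇒ Tobelu gahor
Rakul: start from *gagur.
  rule 1 (unconditioned shift): gagur → yayur
  rule 2 (unconditioned shift): yayur → yayul
  ⇒ Rakul yayul
Only *gagur yields all of Tobelu gahor, Rakul yayul.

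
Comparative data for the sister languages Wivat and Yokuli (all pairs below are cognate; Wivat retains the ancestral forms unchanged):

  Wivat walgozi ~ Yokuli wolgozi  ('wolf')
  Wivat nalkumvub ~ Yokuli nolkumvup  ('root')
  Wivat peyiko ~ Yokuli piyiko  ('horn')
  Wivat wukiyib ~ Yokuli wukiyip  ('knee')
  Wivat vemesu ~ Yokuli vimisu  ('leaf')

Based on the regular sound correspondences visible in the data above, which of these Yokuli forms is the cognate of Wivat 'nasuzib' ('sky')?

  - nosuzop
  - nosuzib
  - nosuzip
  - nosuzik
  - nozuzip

nosuzip

walgozi ~ wolgozi, nalkumvub ~ nolkumvup — Wivat a corresponds to Yokuli o after a consonant, before a consonant other than r, m, n, p, b, f, v.
nalkumvub ~ nolkumvup, wukiyib ~ wukiyip — Wivat b corresponds to Yokuli p word-finally.
Applying these to Wivat 'nasuzib':
  nasuzib → nosuzib   (a→o after a consonant, before a consonant other than r, m, n, p, b, f, v)
  nosuzib → nosuzip   (b→p word-finally)
So the Yokuli cognate is 'nosuzip'.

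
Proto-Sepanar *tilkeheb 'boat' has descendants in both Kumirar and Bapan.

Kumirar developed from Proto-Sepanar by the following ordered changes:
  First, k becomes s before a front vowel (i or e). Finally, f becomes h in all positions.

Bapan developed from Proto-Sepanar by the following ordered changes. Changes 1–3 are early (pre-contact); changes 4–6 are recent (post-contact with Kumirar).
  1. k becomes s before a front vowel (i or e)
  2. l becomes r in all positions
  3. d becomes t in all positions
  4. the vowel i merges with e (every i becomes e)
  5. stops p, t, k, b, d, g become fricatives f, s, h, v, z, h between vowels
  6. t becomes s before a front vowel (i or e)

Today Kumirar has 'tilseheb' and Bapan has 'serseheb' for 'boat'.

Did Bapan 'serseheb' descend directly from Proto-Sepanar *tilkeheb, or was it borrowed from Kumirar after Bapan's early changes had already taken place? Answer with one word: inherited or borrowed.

inherited

If inherited, *tilkeheb would pass through all of Bapan's changes:
Bapan: *tilkeheb > tilseheb > tirseheb > terseheb > serseheb  (by palatalisation, unconditioned shift, vowel merger, palatalisation)
If borrowed from Kumirar 'tilseheb' after the early changes, it would undergo only the recent ones:
  rule 4 (vowel merger): tilseheb → telseheb
  rule 5 (intervocalic lenition): no change (telseheb)
  rule 6 (palatalisation): telseheb → selseheb
  ⇒ as a loan: selseheb
Bapan 'serseheb' matches the inherited outcome exactly, so it is an inherited cognate, not a loan.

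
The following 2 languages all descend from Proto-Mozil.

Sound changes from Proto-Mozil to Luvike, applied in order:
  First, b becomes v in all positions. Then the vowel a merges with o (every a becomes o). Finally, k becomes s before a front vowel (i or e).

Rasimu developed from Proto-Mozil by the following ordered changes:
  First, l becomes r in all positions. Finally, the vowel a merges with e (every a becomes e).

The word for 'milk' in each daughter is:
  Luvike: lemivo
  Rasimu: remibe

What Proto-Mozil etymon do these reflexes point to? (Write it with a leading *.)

*lemiba

Position 5: Luvike has v, Rasimu has b. Rasimu preserves b here (none of its changes turn any other segment into b), so the proto-segment is *b.
Position 6: Luvike has o, Rasimu has e. Taking the neighbouring segments as reconstructed: Luvike o could go back to *a or *o; Rasimu e could go back to *a or *e — the one source consistent with every daughter is *a.
Position 1: Luvike has l, Rasimu has r. Luvike preserves l here (none of its changes turn any other segment into l), so the proto-segment is *l.
Verify the candidate proto-form against each daughter:
Luvike: *lemiba
  lemiba → lemiva   [unconditioned shift]
  lemiva → lemivo   [vowel merger]
  lemivo (rule 3 does not apply)
  giving Luvike lemivo.
Rasimu: start from *lemiba.
  rule 1 (unconditioned shift): lemiba → remiba
  rule 2 (vowel merger): remiba → remibe
  ⇒ Rasimu remibe
Only *lemiba yields all of Luvike lemivo, Rasimu remibe.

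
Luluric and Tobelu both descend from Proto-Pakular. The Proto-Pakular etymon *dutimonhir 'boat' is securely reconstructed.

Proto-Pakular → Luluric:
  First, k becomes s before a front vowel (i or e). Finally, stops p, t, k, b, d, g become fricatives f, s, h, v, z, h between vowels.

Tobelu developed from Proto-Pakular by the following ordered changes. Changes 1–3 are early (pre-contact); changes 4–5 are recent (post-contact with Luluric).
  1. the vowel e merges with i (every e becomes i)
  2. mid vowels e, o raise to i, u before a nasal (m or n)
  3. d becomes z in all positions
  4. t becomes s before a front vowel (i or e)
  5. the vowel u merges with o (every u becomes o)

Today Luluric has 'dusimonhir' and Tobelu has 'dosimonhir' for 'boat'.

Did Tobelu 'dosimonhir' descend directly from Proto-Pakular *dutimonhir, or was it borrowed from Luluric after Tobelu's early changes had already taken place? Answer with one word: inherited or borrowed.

If inherited, *dutimonhir would pass through all of Tobelu's changes:
Tobelu: start from *dutimonhir.
  rule 1: no change — dutimonhir
  rule 2 (pre-nasal raising): dutimonhir → dutimunhir
  rule 3 (unconditioned shift): dutimunhir → zutimunhir
  rule 4 (palatalisation): zutimunhir → zusimunhir
  rule 5 (vowel merger): zusimunhir → zosimonhir
  ⇒ Tobelu zosimonhir
If borrowed from Luluric 'dusimonhir' after the early changes, it would undergo only the recent ones:
  rule 4 (palatalisation): no change (dusimonhir)
  rule 5 (vowel merger): dusimonhir → dosimonhir
  ⇒ as a loan: dosimonhir
Tobelu 'dosimonhir' matches the loan outcome 'dosimonhir', not the inherited 'zosimonhir' — it skipped the early Tobelu changes, so it was borrowed from Luluric.

borrowed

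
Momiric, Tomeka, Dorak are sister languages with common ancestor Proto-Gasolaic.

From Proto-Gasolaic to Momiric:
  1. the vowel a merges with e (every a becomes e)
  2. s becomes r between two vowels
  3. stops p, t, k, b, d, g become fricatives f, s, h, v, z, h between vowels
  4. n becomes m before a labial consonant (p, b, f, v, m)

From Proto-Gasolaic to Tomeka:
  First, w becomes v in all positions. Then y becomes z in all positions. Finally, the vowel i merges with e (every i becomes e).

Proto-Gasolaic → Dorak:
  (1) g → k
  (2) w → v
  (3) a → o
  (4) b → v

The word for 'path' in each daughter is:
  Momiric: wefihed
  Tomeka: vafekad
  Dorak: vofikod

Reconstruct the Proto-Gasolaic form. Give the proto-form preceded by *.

Position 6: Momiric has e, Tomeka has a, Dorak has o. Tomeka preserves a here (none of its changes turn any other segment into a), so the proto-segment is *a.
Position 2: Momiric has e, Tomeka has a, Dorak has o. Tomeka preserves a here (none of its changes turn any other segment into a), so the proto-segment is *a.
Position 4: Momiric has i, Tomeka has e, Dorak has i. Momiric preserves i here (none of its changes turn any other segment into i), so the proto-segment is *i.
This points to *wafikad. Verify forward in each daughter:
Momiric: *wafikad
  wafikad → wefiked   [vowel merger]
  wefiked (rule 2 does not apply)
  wefiked → wefihed   [intervocalic lenition]
  wefihed (rule 4 does not apply)
  giving Momiric wefihed.
Tomeka: start from *wafikad.
  rule 1 (unconditioned shift): wafikad → vafikad
  rule 2: no change — vafikad
  rule 3 (vowel merger): vafikad → vafekad
  ⇒ Tomeka vafekad
Dorak: start from *wafikad.
  rule 1: no change — wafikad
  rule 2 (unconditioned shift): wafikad → vafikad
  rule 3 (vowel merger): vafikad → vofikod
  rule 4: no change — vofikod
  ⇒ Dorak vofikod
No other proto-form is consistent with every reflex, so the reconstruction is *wafikad.

*wafikad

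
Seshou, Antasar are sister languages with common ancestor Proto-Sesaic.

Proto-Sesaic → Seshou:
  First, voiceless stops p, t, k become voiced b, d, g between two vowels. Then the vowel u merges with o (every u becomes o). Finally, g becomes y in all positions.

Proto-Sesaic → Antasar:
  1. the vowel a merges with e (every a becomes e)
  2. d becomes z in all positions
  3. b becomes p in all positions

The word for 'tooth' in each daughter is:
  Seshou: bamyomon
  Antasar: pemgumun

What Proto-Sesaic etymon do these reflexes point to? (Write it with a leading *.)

*bamgumun

Position 7: Seshou has o, Antasar has u. Antasar preserves u here (none of its changes turn any other segment into u), so the proto-segment is *u.
Position 2: Seshou has a, Antasar has e. Seshou preserves a here (none of its changes turn any other segment into a), so the proto-segment is *a.
Position 4: Seshou has y, Antasar has g. Antasar preserves g here (none of its changes turn any other segment into g), so the proto-segment is *g.
Continuing position by position gives *bamgumun; check it forward:
Seshou: *bamgumun
  bamgumun (rule 1 does not apply)
  bamgumun → bamgomon   [vowel merger]
  bamgomon → bamyomon   [unconditioned shift]
  giving Seshou bamyomon.
Antasar: *bamgumun
  bamgumun → bemgumun   [vowel merger]
  bemgumun (rule 2 does not apply)
  bemgumun → pemgumun   [unconditioned shift]
  giving Antasar pemgumun.
*bamgumun is the unique common source.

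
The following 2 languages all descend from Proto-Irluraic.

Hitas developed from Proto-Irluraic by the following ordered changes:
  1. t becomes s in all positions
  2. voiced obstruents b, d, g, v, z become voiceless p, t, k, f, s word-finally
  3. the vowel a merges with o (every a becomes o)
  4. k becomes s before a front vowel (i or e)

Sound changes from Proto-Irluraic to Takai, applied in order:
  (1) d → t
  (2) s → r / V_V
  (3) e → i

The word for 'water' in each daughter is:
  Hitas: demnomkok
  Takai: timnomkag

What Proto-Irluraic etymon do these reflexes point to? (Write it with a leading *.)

*demnomkag

Position 1: Hitas has d, Takai has t. Hitas preserves d here (none of its changes turn any other segment into d), so the proto-segment is *d.
Position 2: Hitas has e, Takai has i. Hitas preserves e here (none of its changes turn any other segment into e), so the proto-segment is *e.
Position 8: Hitas has o, Takai has a. Takai preserves a here (none of its changes turn any other segment into a), so the proto-segment is *a.
This points to *demnomkag. Verify forward in each daughter:
Hitas: *demnomkag > demnomkak > demnomkok  (by final devoicing, vowel merger)
Takai: *demnomkag
  demnomkag → temnomkag   [unconditioned shift]
  temnomkag (rule 2 does not apply)
  temnomkag → timnomkag   [vowel merger]
  giving Takai timnomkag.
No other proto-form is consistent with every reflex, so the reconstruction is *demnomkag.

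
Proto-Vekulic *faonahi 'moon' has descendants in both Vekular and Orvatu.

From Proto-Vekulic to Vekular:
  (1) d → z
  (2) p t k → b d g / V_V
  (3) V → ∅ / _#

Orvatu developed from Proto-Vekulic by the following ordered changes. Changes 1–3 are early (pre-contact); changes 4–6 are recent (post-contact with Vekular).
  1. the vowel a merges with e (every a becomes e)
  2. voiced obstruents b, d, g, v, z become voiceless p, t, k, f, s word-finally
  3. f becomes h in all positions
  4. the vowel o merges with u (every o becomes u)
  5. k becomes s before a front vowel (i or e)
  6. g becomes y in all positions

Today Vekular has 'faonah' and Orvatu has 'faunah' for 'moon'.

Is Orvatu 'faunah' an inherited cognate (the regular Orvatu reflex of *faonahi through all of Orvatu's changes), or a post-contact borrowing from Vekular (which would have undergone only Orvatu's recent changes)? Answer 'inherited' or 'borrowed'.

borrowed

If inherited, *faonahi would pass through all of Orvatu's changes:
Orvatu: *faonahi > feonehi > heonehi > heunehi  (by vowel merger, unconditioned shift, vowel merger)
If borrowed from Vekular 'faonah' after the early changes, it would undergo only the recent ones:
  rule 4 (vowel merger): faonah → faunah
  rule 5 (palatalisation): no change (faunah)
  rule 6 (unconditioned shift): no change (faunah)
  ⇒ as a loan: faunah
Orvatu 'faunah' matches the loan outcome 'faunah', not the inherited 'heunehi' — it skipped the early Orvatu changes, so it was borrowed from Vekular.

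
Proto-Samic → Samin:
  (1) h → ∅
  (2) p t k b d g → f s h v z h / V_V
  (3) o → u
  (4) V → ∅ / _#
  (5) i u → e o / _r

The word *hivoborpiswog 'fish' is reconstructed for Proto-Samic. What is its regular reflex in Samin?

ivuvorpiswug

Samin: *hivoborpiswog > ivoborpiswog > ivovorpiswog > ivuvurpiswug > ivuvorpiswug  (by h-loss, intervocalic lenition, vowel merger, pre-rhotic lowering)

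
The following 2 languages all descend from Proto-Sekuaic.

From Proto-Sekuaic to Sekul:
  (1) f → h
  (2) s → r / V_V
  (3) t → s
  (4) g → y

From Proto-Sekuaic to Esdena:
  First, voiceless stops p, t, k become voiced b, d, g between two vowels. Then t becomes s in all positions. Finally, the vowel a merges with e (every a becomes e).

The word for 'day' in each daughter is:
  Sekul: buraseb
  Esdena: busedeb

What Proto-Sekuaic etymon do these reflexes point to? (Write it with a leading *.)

*busateb

Position 3: Sekul has r, Esdena has s. Taking the neighbouring segments as reconstructed: Sekul r could go back to *s or *r; Esdena s can only go back to *s — the one source consistent with every daughter is *s.
Position 5: Sekul has s, Esdena has d. Taking the neighbouring segments as reconstructed: Sekul s can only go back to *t; Esdena d could go back to *t or *d — the one source consistent with every daughter is *t.
Continuing position by position gives *busateb; check it forward:
Sekul: start from *busateb.
  rule 1: no change — busateb
  rule 2 (rhotacism): busateb → burateb
  rule 3 (unconditioned shift): burateb → buraseb
  rule 4: no change — buraseb
  ⇒ Sekul buraseb
Esdena: start from *busateb.
  rule 1 (intervocalic voicing): busateb → busadeb
  rule 2: no change — busadeb
  rule 3 (vowel merger): busadeb → busedeb
  ⇒ Esdena busedeb
No other proto-form is consistent with every reflex, so the reconstruction is *busateb.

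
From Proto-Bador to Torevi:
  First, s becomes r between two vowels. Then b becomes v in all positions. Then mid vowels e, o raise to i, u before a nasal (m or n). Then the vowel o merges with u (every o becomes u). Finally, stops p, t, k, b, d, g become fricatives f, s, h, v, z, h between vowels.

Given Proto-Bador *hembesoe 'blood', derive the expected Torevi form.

himverue

Torevi: *hembesoe
  hembesoe → hemberoe   [rhotacism]
  hemberoe → hemveroe   [unconditioned shift]
  hemveroe → himveroe   [pre-nasal raising]
  himveroe → himverue   [vowel merger]
  himverue (rule 5 does not apply)
  giving Torevi himverue.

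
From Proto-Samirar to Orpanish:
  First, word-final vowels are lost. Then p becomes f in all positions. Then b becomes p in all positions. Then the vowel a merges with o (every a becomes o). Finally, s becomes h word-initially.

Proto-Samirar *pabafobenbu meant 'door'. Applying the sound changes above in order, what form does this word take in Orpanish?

Orpanish: *pabafobenbu > pabafobenb > fabafobenb > fapafopenp > fopofopenp  (by apocope, unconditioned shift, unconditioned shift, vowel merger)

fopofopenp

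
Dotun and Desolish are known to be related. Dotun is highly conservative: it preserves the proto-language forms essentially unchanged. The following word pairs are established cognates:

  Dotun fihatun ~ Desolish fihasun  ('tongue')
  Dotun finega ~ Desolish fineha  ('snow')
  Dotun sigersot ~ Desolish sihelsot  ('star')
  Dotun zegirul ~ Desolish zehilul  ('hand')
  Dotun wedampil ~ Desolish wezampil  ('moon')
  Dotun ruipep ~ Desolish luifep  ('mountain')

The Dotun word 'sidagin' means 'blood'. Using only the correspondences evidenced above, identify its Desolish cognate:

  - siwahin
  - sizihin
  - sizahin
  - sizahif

wedampil ~ wezampil — Dotun d corresponds to Desolish z between vowels (before a back vowel).
zegirul ~ zehilul — Dotun g corresponds to Desolish h between vowels (before a front vowel).
Applying these to Dotun 'sidagin':
  sidagin → sizagin   (d→z between vowels (before a back vowel))
  sizagin → sizahin   (g→h between vowels (before a front vowel))
So the Desolish cognate is 'sizahin'.

sizahin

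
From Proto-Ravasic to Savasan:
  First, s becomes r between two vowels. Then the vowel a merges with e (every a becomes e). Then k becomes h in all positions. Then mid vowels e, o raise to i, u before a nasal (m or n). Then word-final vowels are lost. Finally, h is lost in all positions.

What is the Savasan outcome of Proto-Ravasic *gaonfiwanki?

Savasan: *gaonfiwanki
  gaonfiwanki (rule 1 does not apply)
  gaonfiwanki → geonfiwenki   [vowel merger]
  geonfiwenki → geonfiwenhi   [unconditioned shift]
  geonfiwenhi → geunfiwinhi   [pre-nasal raising]
  geunfiwinhi → geunfiwinh   [apocope]
  geunfiwinh → geunfiwin   [h-loss]
  giving Savasan geunfiwin.

geunfiwin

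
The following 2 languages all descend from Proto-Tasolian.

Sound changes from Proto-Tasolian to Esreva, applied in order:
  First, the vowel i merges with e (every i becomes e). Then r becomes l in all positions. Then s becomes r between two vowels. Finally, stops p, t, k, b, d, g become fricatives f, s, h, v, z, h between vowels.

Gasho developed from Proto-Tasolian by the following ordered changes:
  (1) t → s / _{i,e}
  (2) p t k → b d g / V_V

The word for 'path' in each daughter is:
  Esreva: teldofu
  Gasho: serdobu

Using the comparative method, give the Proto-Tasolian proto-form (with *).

Position 3: Esreva has l, Gasho has r. Gasho preserves r here (none of its changes turn any other segment into r), so the proto-segment is *r.
Position 1: Esreva has t, Gasho has s. Esreva preserves t here (none of its changes turn any other segment into t), so the proto-segment is *t.
Continuing position by position gives *terdopu; check it forward:
Esreva: start from *terdopu.
  rule 1: no change — terdopu
  rule 2 (unconditioned shift): terdopu → teldopu
  rule 3: no change — teldopu
  rule 4 (intervocalic lenition): teldopu → teldofu
  ⇒ Esreva teldofu
Gasho: *terdopu
  terdopu → serdopu   [palatalisation]
  serdopu → serdobu   [intervocalic voicing]
  giving Gasho serdobu.
*terdopu is the unique common source.

*terdopu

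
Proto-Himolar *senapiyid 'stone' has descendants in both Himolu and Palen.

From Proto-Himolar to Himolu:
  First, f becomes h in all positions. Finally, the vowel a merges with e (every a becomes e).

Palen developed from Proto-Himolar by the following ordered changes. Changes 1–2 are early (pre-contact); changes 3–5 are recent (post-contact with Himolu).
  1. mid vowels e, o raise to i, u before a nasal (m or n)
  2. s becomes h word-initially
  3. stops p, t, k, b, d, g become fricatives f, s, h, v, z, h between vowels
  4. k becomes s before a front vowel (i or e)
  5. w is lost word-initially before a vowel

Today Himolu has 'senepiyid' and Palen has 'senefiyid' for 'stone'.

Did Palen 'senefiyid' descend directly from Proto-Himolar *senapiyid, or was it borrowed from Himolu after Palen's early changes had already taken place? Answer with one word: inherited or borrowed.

If inherited, *senapiyid would pass through all of Palen's changes:
Palen: start from *senapiyid.
  rule 1 (pre-nasal raising): senapiyid → sinapiyid
  rule 2 (debuccalisation): sinapiyid → hinapiyid
  rule 3 (intervocalic lenition): hinapiyid → hinafiyid
  rule 4: no change — hinafiyid
  rule 5: no change — hinafiyid
  ⇒ Palen hinafiyid
If borrowed from Himolu 'senepiyid' after the early changes, it would undergo only the recent ones:
  rule 3 (intervocalic lenition): senepiyid → senefiyid
  rule 4 (palatalisation): no change (senefiyid)
  rule 5 (glide loss): no change (senefiyid)
  ⇒ as a loan: senefiyid
Palen 'senefiyid' matches the loan outcome 'senefiyid', not the inherited 'hinafiyid' — it skipped the early Palen changes, so it was borrowed from Himolu.

borrowed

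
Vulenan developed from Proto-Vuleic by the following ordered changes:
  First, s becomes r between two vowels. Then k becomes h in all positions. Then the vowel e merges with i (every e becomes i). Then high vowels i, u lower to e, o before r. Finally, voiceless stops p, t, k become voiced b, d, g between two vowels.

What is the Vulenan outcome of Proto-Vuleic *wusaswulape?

Vulenan: start from *wusaswulape.
  rule 1 (rhotacism): wusaswulape → wuraswulape
  rule 2: no change — wuraswulape
  rule 3 (vowel merger): wuraswulape → wuraswulapi
  rule 4 (pre-rhotic lowering): wuraswulapi → woraswulapi
  rule 5 (intervocalic voicing): woraswulapi → woraswulabi
  ⇒ Vulenan woraswulabi

woraswulabi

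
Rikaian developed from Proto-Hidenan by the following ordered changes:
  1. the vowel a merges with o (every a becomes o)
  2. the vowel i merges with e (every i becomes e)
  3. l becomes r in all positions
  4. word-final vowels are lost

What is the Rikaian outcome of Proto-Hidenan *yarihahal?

Rikaian: *yarihahal
  yarihahal → yorihohol   [vowel merger]
  yorihohol → yorehohol   [vowel merger]
  yorehohol → yorehohor   [unconditioned shift]
  yorehohor (rule 4 does not apply)
  giving Rikaian yorehohor.

yorehohor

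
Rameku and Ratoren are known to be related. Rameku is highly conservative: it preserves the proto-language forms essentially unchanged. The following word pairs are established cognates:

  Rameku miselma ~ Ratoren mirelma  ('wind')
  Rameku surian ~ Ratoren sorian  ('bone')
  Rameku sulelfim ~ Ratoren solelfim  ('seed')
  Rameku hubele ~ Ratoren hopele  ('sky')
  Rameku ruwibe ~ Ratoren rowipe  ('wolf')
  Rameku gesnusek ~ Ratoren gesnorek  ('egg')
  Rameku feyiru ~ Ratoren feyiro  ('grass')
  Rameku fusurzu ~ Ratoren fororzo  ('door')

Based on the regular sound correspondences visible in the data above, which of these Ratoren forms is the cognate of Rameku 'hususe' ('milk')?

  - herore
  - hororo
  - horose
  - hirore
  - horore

horore

sulelfim ~ solelfim, ruwibe ~ rowipe — Rameku u corresponds to Ratoren o after a consonant, before a consonant other than r, m, n, p, b, f, v.
fusurzu ~ fororzo — Rameku s corresponds to Ratoren r between vowels (before a back vowel).
miselma ~ mirelma, gesnusek ~ gesnorek — Rameku s corresponds to Ratoren r between vowels (before a front vowel).
Applying these to Rameku 'hususe':
  hususe → hosuse   (u→o after a consonant, before a consonant other than r, m, n, p, b, f, v)
  hosuse → horuse   (s→r between vowels (before a back vowel))
  horuse → horose   (u→o after a consonant, before a consonant other than r, m, n, p, b, f, v)
  horose → horore   (s→r between vowels (before a front vowel))
So the Ratoren cognate is 'horore'.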